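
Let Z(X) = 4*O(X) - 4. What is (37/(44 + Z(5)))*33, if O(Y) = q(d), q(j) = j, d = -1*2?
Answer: 1221/32 ≈ 38.156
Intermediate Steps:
d = -2
O(Y) = -2
Z(X) = -12 (Z(X) = 4*(-2) - 4 = -8 - 4 = -12)
(37/(44 + Z(5)))*33 = (37/(44 - 12))*33 = (37/32)*33 = 1221/32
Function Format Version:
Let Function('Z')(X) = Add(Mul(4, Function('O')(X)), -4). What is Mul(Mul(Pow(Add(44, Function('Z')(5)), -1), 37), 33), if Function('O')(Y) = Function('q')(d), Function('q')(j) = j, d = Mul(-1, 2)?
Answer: Rational(1221, 32) ≈ 38.156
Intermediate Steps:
d = -2
Function('O')(Y) = -2
Function('Z')(X) = -12 (Function('Z')(X) = Add(Mul(4, -2), -4) = Add(-8, -4) = -12)
Mul(Mul(Pow(Add(44, Function('Z')(5)), -1), 37), 33) = Mul(Mul(Pow(Add(44, -12), -1), 37), 33) = Mul(Mul(Pow(32, -1), 37), 33) = Mul(Mul(Rational(1, 32), 37), 33) = Mul(Rational(37, 32), 33) = Rational(1221, 32)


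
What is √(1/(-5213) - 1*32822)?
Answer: I*√891949966531/5213 ≈ 181.17*I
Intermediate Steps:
√(1/(-5213) - 1*32822) = √(-1/5213 - 32822) = √(-171101087/5213) = I*√891949966531/5213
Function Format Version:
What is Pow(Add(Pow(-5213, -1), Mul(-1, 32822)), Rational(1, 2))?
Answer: Mul(Rational(1, 5213), I, Pow(891949966531, Rational(1, 2))) ≈ Mul(181.17, I)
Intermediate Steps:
Pow(Add(Pow(-5213, -1), Mul(-1, 32822)), Rational(1, 2)) = Pow(Add(Rational(-1, 5213), -32822), Rational(1, 2)) = Pow(Rational(-171101087, 5213), Rational(1, 2)) = Mul(Rational(1, 5213), I, Pow(891949966531, Rational(1, 2)))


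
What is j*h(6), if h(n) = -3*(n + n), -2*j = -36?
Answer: -648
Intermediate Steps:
j = 18 (j = -1/2*(-36) = 18)
h(n) = -6*n
j*h(6) = 18*(-6*6) = 18*(-36) = -648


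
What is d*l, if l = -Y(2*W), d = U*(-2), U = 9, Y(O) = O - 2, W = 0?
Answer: -36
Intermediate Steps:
Y(O) = -2 + O
d = -18 (d = 9*(-2) = -18)
l = 2 (l = -(-2 + 2*0) = -(-2 + 0) = -1*(-2) = 2)
d*l = -18*2 = -36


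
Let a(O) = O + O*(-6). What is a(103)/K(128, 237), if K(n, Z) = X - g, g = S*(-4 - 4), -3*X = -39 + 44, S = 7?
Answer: -1545/163 ≈ -9.4785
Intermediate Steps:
a(O) = -5*O (a(O) = O - 6*O = -5*O)
X = -5/3 (X = -(-39 + 44)/3 = -⅓*5 = -5/3 ≈ -1.6667)
g = -56 (g = 7*(-4 - 4) = 7*(-8) = -56)
K(n, Z) = 163/3 (K(n, Z) = -5/3 - 1*(-56) = -5/3 + 56 = 163/3)
a(103)/K(128, 237) = (-5*103)/(163/3) = -515*3/163 = -1545/163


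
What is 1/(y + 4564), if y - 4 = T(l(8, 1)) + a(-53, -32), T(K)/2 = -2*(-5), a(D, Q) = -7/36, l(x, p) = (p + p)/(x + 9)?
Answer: 36/165161 ≈ 0.00021797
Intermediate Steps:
l(x, p) = 2*p/(9 + x) (l(x, p) = (2*p)/(9 + x) = 2*p/(9 + x))
a(D, Q) = -7/36 (a(D, Q) = -7*1/36 = -7/36)
T(K) = 20 (T(K) = 2*(-2*(-5)) = 2*10 = 20)
y = 857/36 (y = 4 + (20 - 7/36) = 4 + 713/36 = 857/36 ≈ 23.806)
1/(y + 4564) = 1/(857/36 + 4564) = 1/(165161/36) = 36/165161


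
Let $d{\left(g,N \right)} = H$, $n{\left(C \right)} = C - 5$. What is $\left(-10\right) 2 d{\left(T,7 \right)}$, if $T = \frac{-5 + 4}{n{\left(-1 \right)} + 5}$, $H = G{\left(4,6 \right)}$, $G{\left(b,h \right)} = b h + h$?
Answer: $-600$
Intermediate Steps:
$n{\left(C \right)} = -5 + C$
$G{\left(b,h \right)} = h + b h$
$H = 30$ ($H = 6 \left(1 + 4\right) = 6 \cdot 5 = 30$)
$T = 1$ ($T = \frac{-5 + 4}{\left(-5 - 1\right) + 5} = - \frac{1}{-6 + 5} = - \frac{1}{-1} = \left(-1\right) \left(-1\right) = 1$)
$d{\left(g,N \right)} = 30$
$\left(-10\right) 2 d{\left(T,7 \right)} = \left(-10\right) 2 \cdot 30 = \left(-20\right) 30 = -600$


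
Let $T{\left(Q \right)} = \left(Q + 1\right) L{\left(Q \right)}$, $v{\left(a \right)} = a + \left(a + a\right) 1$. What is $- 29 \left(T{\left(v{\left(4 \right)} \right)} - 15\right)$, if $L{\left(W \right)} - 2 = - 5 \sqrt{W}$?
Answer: $-319 + 3770 \sqrt{3} \approx 6210.8$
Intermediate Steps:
$v{\left(a \right)} = 3 a$ ($v{\left(a \right)} = a + 2 a 1 = a + 2 a = 3 a$)
$L{\left(W \right)} = 2 - 5 \sqrt{W}$
$T{\left(Q \right)} = \left(1 + Q\right) \left(2 - 5 \sqrt{Q}\right)$ ($T{\left(Q \right)} = \left(Q + 1\right) \left(2 - 5 \sqrt{Q}\right) = \left(1 + Q\right) \left(2 - 5 \sqrt{Q}\right)$)
$- 29 \left(T{\left(v{\left(4 \right)} \right)} - 15\right) = - 29 \left(- \left(1 + 3 \cdot 4\right) \left(-2 + 5 \sqrt{3 \cdot 4}\right) - 15\right) = - 29 \left(- \left(1 + 12\right) \left(-2 + 5 \sqrt{12}\right) + \left(-23 + 8\right)\right) = - 29 \left(\left(-1\right) 13 \left(-2 + 5 \cdot 2 \sqrt{3}\right) - 15\right) = - 29 \left(\left(-1\right) 13 \left(-2 + 10 \sqrt{3}\right) - 15\right) = - 29 \left(\left(26 - 130 \sqrt{3}\right) - 15\right) = - 29 \left(11 - 130 \sqrt{3}\right) = -319 + 3770 \sqrt{3}$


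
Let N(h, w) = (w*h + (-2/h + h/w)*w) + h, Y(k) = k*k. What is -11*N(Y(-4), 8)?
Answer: -1749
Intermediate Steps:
Y(k) = k²
N(h, w) = h + h*w + w*(-2/h + h/w) (N(h, w) = (h*w + w*(-2/h + h/w)) + h = h + h*w + w*(-2/h + h/w))
-11*N(Y(-4), 8) = -11*(-2*8 + ((-4)²)²*(2 + 8))/((-4)²) = -11*(-16 + 16²*10)/16 = -11*(-16 + 256*10)/16 = -11*(-16 + 2560)/16 = -11*2544/16 = -11*159 = -1749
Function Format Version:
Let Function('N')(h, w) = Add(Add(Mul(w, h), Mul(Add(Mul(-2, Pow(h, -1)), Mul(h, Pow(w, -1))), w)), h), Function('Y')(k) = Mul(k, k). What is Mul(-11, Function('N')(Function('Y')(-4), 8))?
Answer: -1749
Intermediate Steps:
Function('Y')(k) = Pow(k, 2)
Function('N')(h, w) = Add(h, Mul(h, w), Mul(w, Add(Mul(-2, Pow(h, -1)), Mul(h, Pow(w, -1))))) (Function('N')(h, w) = Add(Add(Mul(h, w), Mul(w, Add(Mul(-2, Pow(h, -1)), Mul(h, Pow(w, -1))))), h) = Add(h, Mul(h, w), Mul(w, Add(Mul(-2, Pow(h, -1)), Mul(h, Pow(w, -1))))))
Mul(-11, Function('N')(Function('Y')(-4), 8)) = Mul(-11, Mul(Pow(Pow(-4, 2), -1), Add(Mul(-2, 8), Mul(Pow(Pow(-4, 2), 2), Add(2, 8))))) = Mul(-11, Mul(Pow(16, -1), Add(-16, Mul(Pow(16, 2), 10)))) = Mul(-11, Mul(Rational(1, 16), Add(-16, Mul(256, 10)))) = Mul(-11, Mul(Rational(1, 16), Add(-16, 2560))) = Mul(-11, Mul(Rational(1, 16), 2544)) = Mul(-11, 159) = -1749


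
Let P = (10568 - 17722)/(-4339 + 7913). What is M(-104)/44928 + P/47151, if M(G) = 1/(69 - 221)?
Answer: -209502497/4918019798016 ≈ -4.2599e-5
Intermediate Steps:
P = -3577/1787 (P = -7154/3574 = -7154*1/3574 = -3577/1787 ≈ -2.0017)
M(G) = -1/152 (M(G) = 1/(-152) = -1/152)
M(-104)/44928 + P/47151 = -1/152/44928 - 3577/1787/47151 = -1/152*1/44928 - 3577/1787*1/47151 = -1/6829056 - 3577/84258837 = -209502497/4918019798016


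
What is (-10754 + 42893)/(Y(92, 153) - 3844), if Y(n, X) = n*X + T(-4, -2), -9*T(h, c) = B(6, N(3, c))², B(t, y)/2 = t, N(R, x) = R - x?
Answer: 32139/10216 ≈ 3.1459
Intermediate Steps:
B(t, y) = 2*t
T(h, c) = -16 (T(h, c) = -(2*6)²/9 = -⅑*12² = -⅑*144 = -16)
Y(n, X) = -16 + X*n (Y(n, X) = n*X - 16 = X*n - 16 = -16 + X*n)
(-10754 + 42893)/(Y(92, 153) - 3844) = (-10754 + 42893)/((-16 + 153*92) - 3844) = 32139/((-16 + 14076) - 3844) = 32139/(14060 - 3844) = 32139/10216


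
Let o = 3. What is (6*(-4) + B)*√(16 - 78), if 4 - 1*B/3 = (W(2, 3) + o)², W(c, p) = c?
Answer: -87*I*√62 ≈ -685.04*I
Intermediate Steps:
B = -63 (B = 12 - 3*(2 + 3)² = 12 - 3*5² = 12 - 3*25 = 12 - 75 = -63)
(6*(-4) + B)*√(16 - 78) = (6*(-4) - 63)*√(16 - 78) = (-24 - 63)*√(-62) = -87*I*√62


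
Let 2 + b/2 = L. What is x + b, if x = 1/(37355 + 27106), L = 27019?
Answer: 3483085675/64461 ≈ 54034.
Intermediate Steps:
x = 1/64461 ≈ 1.5513e-5
b = 54034 (b = -4 + 2*27019 = -4 + 54038 = 54034)
x + b = 1/64461 + 54034 = 3483085675/64461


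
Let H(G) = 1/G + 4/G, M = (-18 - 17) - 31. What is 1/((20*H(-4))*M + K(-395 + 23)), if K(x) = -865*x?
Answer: 1/323430 ≈ 3.0919e-6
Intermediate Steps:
M = -66 (M = -35 - 31 = -66)
H(G) = 5/G (H(G) = 1/G + 4/G = 5/G)
1/((20*H(-4))*M + K(-395 + 23)) = 1/((20*(5/(-4)))*(-66) - 865*(-395 + 23)) = 1/((20*(5*(-¼)))*(-66) - 865*(-372)) = 1/((20*(-5/4))*(-66) + 321780) = 1/(-25*(-66) + 321780) = 1/(1650 + 321780) = 1/323430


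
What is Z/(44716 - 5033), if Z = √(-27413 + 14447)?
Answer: I*√12966/39683 ≈ 0.0028694*I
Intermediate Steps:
Z = I*√12966 (Z = √(-12966) = I*√12966 ≈ 113.87*I)
Z/(44716 - 5033) = (I*√12966)/(44716 - 5033) = (I*√12966)/39683 = (I*√12966)*(1/39683) = I*√12966/39683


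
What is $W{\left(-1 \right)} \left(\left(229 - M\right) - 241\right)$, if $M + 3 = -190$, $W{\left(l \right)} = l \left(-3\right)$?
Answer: $543$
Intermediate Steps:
$W{\left(l \right)} = - 3 l$
$M = -193$ ($M = -3 - 190 = -193$)
$W{\left(-1 \right)} \left(\left(229 - M\right) - 241\right) = \left(-3\right) \left(-1\right) \left(\left(229 - -193\right) - 241\right) = 3 \left(\left(229 + 193\right) - 241\right) = 3 \left(422 - 241\right) = 3 \cdot 181 = 543$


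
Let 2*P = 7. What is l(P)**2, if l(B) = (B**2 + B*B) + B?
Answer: 784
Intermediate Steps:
P = 7/2 (P = (1/2)*7 = 7/2 ≈ 3.5000)
l(B) = B + 2*B**2 (l(B) = (B**2 + B**2) + B = 2*B**2 + B = B + 2*B**2)
l(P)**2 = (7*(1 + 2*(7/2))/2)**2 = (7*(1 + 7)/2)**2 = ((7/2)*8)**2 = 28**2 = 784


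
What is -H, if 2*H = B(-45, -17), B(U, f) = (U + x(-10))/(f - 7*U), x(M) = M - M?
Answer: 45/596 ≈ 0.075503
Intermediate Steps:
x(M) = 0
B(U, f) = U/(f - 7*U) (B(U, f) = (U + 0)/(f - 7*U) = U/(f - 7*U))
H = -45/596 (H = (-45/(-17 - 7*(-45)))/2 = (-45/(-17 + 315))/2 = (-45/298)/2 = (-45*1/298)/2 = (½)*(-45/298) = -45/596 ≈ -0.075503)
-H = -1*(-45/596) = 45/596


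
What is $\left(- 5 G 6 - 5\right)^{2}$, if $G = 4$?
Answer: $15625$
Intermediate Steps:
$\left(- 5 G 6 - 5\right)^{2} = \left(\left(-5\right) 4 \cdot 6 - 5\right)^{2} = \left(\left(-20\right) 6 - 5\right)^{2} = \left(-120 - 5\right)^{2} = \left(-125\right)^{2} = 15625$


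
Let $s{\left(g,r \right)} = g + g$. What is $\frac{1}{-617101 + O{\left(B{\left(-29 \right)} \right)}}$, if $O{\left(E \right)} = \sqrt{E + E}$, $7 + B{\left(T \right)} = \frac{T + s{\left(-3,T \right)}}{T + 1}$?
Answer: $- \frac{1234202}{761627288425} - \frac{i \sqrt{46}}{761627288425} \approx -1.6205 \cdot 10^{-6} - 8.9051 \cdot 10^{-12} i$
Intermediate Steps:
$s{\left(g,r \right)} = 2 g$
$B{\left(T \right)} = -7 + \frac{-6 + T}{1 + T}$ ($B{\left(T \right)} = -7 + \frac{T + 2 \left(-3\right)}{T + 1} = -7 + \frac{T - 6}{1 + T} = -7 + \frac{-6 + T}{1 + T}$)
$O{\left(E \right)} = \sqrt{2} \sqrt{E}$ ($O{\left(E \right)} = \sqrt{2 E} = \sqrt{2} \sqrt{E}$)
$\frac{1}{-617101 + O{\left(B{\left(-29 \right)} \right)}} = \frac{1}{-617101 + \sqrt{2} \sqrt{\frac{-13 - -174}{1 - 29}}} = \frac{1}{-617101 + \sqrt{2} \sqrt{\frac{-13 + 174}{-28}}} = \frac{1}{-617101 + \sqrt{2} \sqrt{\left(- \frac{1}{28}\right) 161}} = \frac{1}{-617101 + \sqrt{2} \sqrt{- \frac{23}{4}}} = \frac{1}{-617101 + \sqrt{2} \frac{i \sqrt{23}}{2}} = \frac{1}{-617101 + \frac{i \sqrt{46}}{2}}$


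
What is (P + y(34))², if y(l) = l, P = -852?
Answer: 669124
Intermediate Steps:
(P + y(34))² = (-852 + 34)² = (-818)² = 669124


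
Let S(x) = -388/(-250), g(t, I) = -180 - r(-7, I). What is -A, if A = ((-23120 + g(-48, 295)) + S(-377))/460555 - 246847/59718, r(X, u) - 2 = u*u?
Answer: 15034379398583/3437927936250 ≈ 4.3731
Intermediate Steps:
r(X, u) = 2 + u² (r(X, u) = 2 + u*u = 2 + u²)
g(t, I) = -182 - I² (g(t, I) = -180 - (2 + I²) = -180 + (-2 - I²) = -182 - I²)
S(x) = 194/125 (S(x) = -388*(-1/250) = 194/125)
A = -15034379398583/3437927936250 (A = ((-23120 + (-182 - 1*295²)) + 194/125)/460555 - 246847/59718 = ((-23120 + (-182 - 1*87025)) + 194/125)*(1/460555) - 246847*1/59718 = ((-23120 + (-182 - 87025)) + 194/125)*(1/460555) - 246847/59718 = ((-23120 - 87207) + 194/125)*(1/460555) - 246847/59718 = (-110327 + 194/125)*(1/460555) - 246847/59718 = -13790681/125*1/460555 - 246847/59718 = -13790681/57569375 - 246847/59718 = -15034379398583/3437927936250 ≈ -4.3731)
-A = -1*(-15034379398583/3437927936250) = 15034379398583/3437927936250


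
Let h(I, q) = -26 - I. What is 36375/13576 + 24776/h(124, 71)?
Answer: -165451363/1018200 ≈ -162.49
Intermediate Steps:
36375/13576 + 24776/h(124, 71) = 36375/13576 + 24776/(-26 - 1*124) = 36375*(1/13576) + 24776/(-26 - 124) = 36375/13576 + 24776/(-150) = 36375/13576 + 24776*(-1/150) = 36375/13576 - 12388/75 = -165451363/1018200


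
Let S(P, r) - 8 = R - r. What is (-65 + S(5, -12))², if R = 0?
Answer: 2025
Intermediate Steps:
S(P, r) = 8 - r (S(P, r) = 8 + (0 - r) = 8 - r)
(-65 + S(5, -12))² = (-65 + (8 - 1*(-12)))² = (-65 + (8 + 12))² = (-65 + 20)² = (-45)² = 2025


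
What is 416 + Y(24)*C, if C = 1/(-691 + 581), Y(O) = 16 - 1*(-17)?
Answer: 4157/10 ≈ 415.70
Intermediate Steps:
Y(O) = 33 (Y(O) = 16 + 17 = 33)
C = -1/110 (C = 1/(-110) = -1/110 ≈ -0.0090909)
416 + Y(24)*C = 416 + 33*(-1/110) = 416 - 3/10 = 4157/10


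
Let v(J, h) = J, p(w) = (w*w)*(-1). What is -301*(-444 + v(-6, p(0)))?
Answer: 135450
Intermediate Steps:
p(w) = -w² (p(w) = w²*(-1) = -w²)
-301*(-444 + v(-6, p(0))) = -301*(-444 - 6) = -301*(-450) = 135450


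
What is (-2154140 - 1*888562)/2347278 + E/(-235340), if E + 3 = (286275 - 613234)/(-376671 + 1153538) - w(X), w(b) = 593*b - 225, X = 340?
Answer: -6301204649796587/14304928666474628 ≈ -0.44049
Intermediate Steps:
w(b) = -225 + 593*b
E = -156459787025/776867 (E = -3 + ((286275 - 613234)/(-376671 + 1153538) - (-225 + 593*340)) = -3 + (-326959/776867 - (-225 + 201620)) = -3 + (-326959*1/776867 - 1*201395) = -3 + (-326959/776867 - 201395) = -3 - 156457456424/776867 = -156459787025/776867 ≈ -2.0140e+5)
(-2154140 - 1*888562)/2347278 + E/(-235340) = (-2154140 - 1*888562)/2347278 - 156459787025/776867/(-235340) = (-2154140 - 888562)*(1/2347278) - 156459787025/776867*(-1/235340) = -3042702*1/2347278 + 31291957405/36565575956 = -507117/391213 + 31291957405/36565575956 = -6301204649796587/14304928666474628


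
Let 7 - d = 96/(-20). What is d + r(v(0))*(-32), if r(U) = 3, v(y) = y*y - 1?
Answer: -421/5 ≈ -84.200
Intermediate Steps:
v(y) = -1 + y² (v(y) = y² - 1 = -1 + y²)
d = 59/5 (d = 7 - 96/(-20) = 7 - 96*(-1)/20 = 7 - 1*(-24/5) = 7 + 24/5 = 59/5 ≈ 11.800)
d + r(v(0))*(-32) = 59/5 + 3*(-32) = 59/5 - 96 = -421/5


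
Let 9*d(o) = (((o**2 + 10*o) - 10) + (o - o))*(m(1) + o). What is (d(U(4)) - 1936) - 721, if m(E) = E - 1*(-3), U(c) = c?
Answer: -23545/9 ≈ -2616.1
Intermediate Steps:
m(E) = 3 + E (m(E) = E + 3 = 3 + E)
d(o) = (4 + o)*(-10 + o**2 + 10*o)/9 (d(o) = ((((o**2 + 10*o) - 10) + (o - o))*((3 + 1) + o))/9 = (((-10 + o**2 + 10*o) + 0)*(4 + o))/9 = ((-10 + o**2 + 10*o)*(4 + o))/9 = ((4 + o)*(-10 + o**2 + 10*o))/9 = (4 + o)*(-10 + o**2 + 10*o)/9)
(d(U(4)) - 1936) - 721 = ((-40/9 + (1/9)*4**3 + (10/3)*4 + (14/9)*4**2) - 1936) - 721 = ((-40/9 + (1/9)*64 + 40/3 + (14/9)*16) - 1936) - 721 = ((-40/9 + 64/9 + 40/3 + 224/9) - 1936) - 721 = (368/9 - 1936) - 721 = -17056/9 - 721 = -23545/9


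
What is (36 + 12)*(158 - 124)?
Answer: 1632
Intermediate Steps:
(36 + 12)*(158 - 124) = 48*34 = 1632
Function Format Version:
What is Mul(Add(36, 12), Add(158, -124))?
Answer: 1632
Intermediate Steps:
Mul(Add(36, 12), Add(158, -124)) = Mul(48, 34) = 1632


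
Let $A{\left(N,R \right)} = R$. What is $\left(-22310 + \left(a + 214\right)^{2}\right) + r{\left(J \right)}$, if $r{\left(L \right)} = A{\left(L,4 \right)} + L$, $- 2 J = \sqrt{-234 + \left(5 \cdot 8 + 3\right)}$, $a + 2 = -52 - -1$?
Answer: $3615 - \frac{i \sqrt{191}}{2} \approx 3615.0 - 6.9101 i$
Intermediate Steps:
$a = -53$ ($a = -2 - 51 = -53$)
$J = - \frac{i \sqrt{191}}{2}$ ($J = - \frac{\sqrt{-234 + \left(5 \cdot 8 + 3\right)}}{2} = - \frac{\sqrt{-234 + \left(40 + 3\right)}}{2} = - \frac{\sqrt{-234 + 43}}{2} = - \frac{\sqrt{-191}}{2} = - \frac{i \sqrt{191}}{2} \approx - 6.9101 i$)
$r{\left(L \right)} = 4 + L$
$\left(-22310 + \left(a + 214\right)^{2}\right) + r{\left(J \right)} = \left(-22310 + \left(-53 + 214\right)^{2}\right) + \left(4 - \frac{i \sqrt{191}}{2}\right) = \left(-22310 + 161^{2}\right) + \left(4 - \frac{i \sqrt{191}}{2}\right) = \left(-22310 + 25921\right) + \left(4 - \frac{i \sqrt{191}}{2}\right) = 3611 + \left(4 - \frac{i \sqrt{191}}{2}\right) = 3615 - \frac{i \sqrt{191}}{2}$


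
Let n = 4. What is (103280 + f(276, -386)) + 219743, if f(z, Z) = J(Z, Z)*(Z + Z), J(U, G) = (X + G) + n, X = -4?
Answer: 621015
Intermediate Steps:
J(U, G) = G (J(U, G) = (-4 + G) + 4 = G)
f(z, Z) = 2*Z**2 (f(z, Z) = Z*(Z + Z) = Z*(2*Z) = 2*Z**2)
(103280 + f(276, -386)) + 219743 = (103280 + 2*(-386)**2) + 219743 = (103280 + 2*148996) + 219743 = (103280 + 297992) + 219743 = 401272 + 219743 = 621015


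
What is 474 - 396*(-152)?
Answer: 60666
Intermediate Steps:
474 - 396*(-152) = 474 + 60192 = 60666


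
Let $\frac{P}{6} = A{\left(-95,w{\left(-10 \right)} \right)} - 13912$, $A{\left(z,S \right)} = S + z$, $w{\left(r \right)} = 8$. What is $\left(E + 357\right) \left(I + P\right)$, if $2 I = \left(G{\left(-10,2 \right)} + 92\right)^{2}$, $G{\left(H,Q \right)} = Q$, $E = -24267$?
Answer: $1902662160$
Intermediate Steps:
$I = 4418$ ($I = \frac{\left(2 + 92\right)^{2}}{2} = \frac{94^{2}}{2} = \frac{1}{2} \cdot 8836 = 4418$)
$P = -83994$ ($P = 6 \left(\left(8 - 95\right) - 13912\right) = 6 \left(-87 - 13912\right) = 6 \left(-13999\right) = -83994$)
$\left(E + 357\right) \left(I + P\right) = \left(-24267 + 357\right) \left(4418 - 83994\right) = \left(-23910\right) \left(-79576\right) = 1902662160$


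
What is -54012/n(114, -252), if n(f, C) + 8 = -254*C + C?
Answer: -13503/15937 ≈ -0.84727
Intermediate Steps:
n(f, C) = -8 - 253*C (n(f, C) = -8 + (-254*C + C) = -8 - 253*C)
-54012/n(114, -252) = -54012/(-8 - 253*(-252)) = -54012/(-8 + 63756) = -54012/63748 = -54012*1/63748 = -13503/15937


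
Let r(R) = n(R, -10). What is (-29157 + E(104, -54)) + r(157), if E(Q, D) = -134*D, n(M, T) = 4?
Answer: -21917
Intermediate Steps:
r(R) = 4
(-29157 + E(104, -54)) + r(157) = (-29157 - 134*(-54)) + 4 = (-29157 + 7236) + 4 = -21921 + 4 = -21917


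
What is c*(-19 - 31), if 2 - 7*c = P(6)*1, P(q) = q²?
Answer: 1700/7 ≈ 242.86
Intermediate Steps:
c = -34/7 (c = 2/7 - 6²/7 = 2/7 - 36/7 = -34/7 ≈ -4.8571)
c*(-19 - 31) = -34*(-19 - 31)/7 = -34/7*(-50) = 1700/7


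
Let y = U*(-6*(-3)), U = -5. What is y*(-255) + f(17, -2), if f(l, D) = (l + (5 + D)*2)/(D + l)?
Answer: 344273/15 ≈ 22952.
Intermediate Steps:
y = -90 (y = -(-30)*(-3) = -5*18 = -90)
f(l, D) = (10 + l + 2*D)/(D + l) (f(l, D) = (l + (10 + 2*D))/(D + l) = (10 + l + 2*D)/(D + l))
y*(-255) + f(17, -2) = -90*(-255) + (10 + 17 + 2*(-2))/(-2 + 17) = 22950 + (10 + 17 - 4)/15 = 22950 + (1/15)*23 = 22950 + 23/15 = 344273/15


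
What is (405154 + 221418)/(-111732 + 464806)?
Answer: 313286/176537 ≈ 1.7746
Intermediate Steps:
(405154 + 221418)/(-111732 + 464806) = 626572/353074 = 626572*(1/353074) = 313286/176537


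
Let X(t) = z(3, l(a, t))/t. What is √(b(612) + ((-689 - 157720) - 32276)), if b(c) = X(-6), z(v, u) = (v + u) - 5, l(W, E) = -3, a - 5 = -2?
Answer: I*√6864630/6 ≈ 436.67*I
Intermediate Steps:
a = 3 (a = 5 - 2 = 3)
z(v, u) = -5 + u + v (z(v, u) = (u + v) - 5 = -5 + u + v)
X(t) = -5/t (X(t) = (-5 - 3 + 3)/t = -5/t)
b(c) = ⅚ (b(c) = -5/(-6) = -5*(-⅙) = ⅚)
√(b(612) + ((-689 - 157720) - 32276)) = √(⅚ + ((-689 - 157720) - 32276)) = √(⅚ + (-158409 - 32276)) = √(⅚ - 190685) = √(-1144105/6) = I*√6864630/6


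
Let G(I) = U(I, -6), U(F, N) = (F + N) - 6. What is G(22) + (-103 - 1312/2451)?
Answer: -229255/2451 ≈ -93.535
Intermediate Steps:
U(F, N) = -6 + F + N
G(I) = -12 + I (G(I) = -6 + I - 6 = -12 + I)
G(22) + (-103 - 1312/2451) = (-12 + 22) + (-103 - 1312/2451) = 10 + (-103 - 1312*1/2451) = 10 + (-103 - 1312/2451) = 10 - 253765/2451 = -229255/2451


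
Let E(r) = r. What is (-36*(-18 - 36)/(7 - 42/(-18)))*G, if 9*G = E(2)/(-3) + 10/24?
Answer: -81/14 ≈ -5.7857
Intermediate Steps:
G = -1/36 (G = (2/(-3) + 10/24)/9 = (2*(-⅓) + 10*(1/24))/9 = (-⅔ + 5/12)/9 = (⅑)*(-¼) = -1/36 ≈ -0.027778)
(-36*(-18 - 36)/(7 - 42/(-18)))*G = -36*(-18 - 36)/(7 - 42/(-18))*(-1/36) = -(-1944)/(7 - 42*(-1/18))*(-1/36) = -(-1944)/(7 + 7/3)*(-1/36) = -(-1944)/28/3*(-1/36) = -(-1944)*3/28*(-1/36) = -36*(-81/14)*(-1/36) = (1458/7)*(-1/36) = -81/14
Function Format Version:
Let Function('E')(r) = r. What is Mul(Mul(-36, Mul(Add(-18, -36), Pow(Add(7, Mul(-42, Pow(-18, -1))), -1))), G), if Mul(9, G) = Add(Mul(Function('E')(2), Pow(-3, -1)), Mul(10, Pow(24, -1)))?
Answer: Rational(-81, 14) ≈ -5.7857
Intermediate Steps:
G = Rational(-1, 36) (G = Mul(Rational(1, 9), Add(Mul(2, Pow(-3, -1)), Mul(10, Pow(24, -1)))) = Mul(Rational(1, 9), Add(Mul(2, Rational(-1, 3)), Mul(10, Rational(1, 24)))) = Mul(Rational(1, 9), Add(Rational(-2, 3), Rational(5, 12))) = Mul(Rational(1, 9), Rational(-1, 4)) = Rational(-1, 36) ≈ -0.027778)
Mul(Mul(-36, Mul(Add(-18, -36), Pow(Add(7, Mul(-42, Pow(-18, -1))), -1))), G) = Mul(Mul(-36, Mul(Add(-18, -36), Pow(Add(7, Mul(-42, Pow(-18, -1))), -1))), Rational(-1, 36)) = Mul(Mul(-36, Mul(-54, Pow(Add(7, Mul(-42, Rational(-1, 18))), -1))), Rational(-1, 36)) = Mul(Mul(-36, Mul(-54, Pow(Add(7, Rational(7, 3)), -1))), Rational(-1, 36)) = Mul(Mul(-36, Mul(-54, Pow(Rational(28, 3), -1))), Rational(-1, 36)) = Mul(Mul(-36, Mul(-54, Rational(3, 28))), Rational(-1, 36)) = Mul(Mul(-36, Rational(-81, 14)), Rational(-1, 36)) = Mul(Rational(1458, 7), Rational(-1, 36)) = Rational(-81, 14)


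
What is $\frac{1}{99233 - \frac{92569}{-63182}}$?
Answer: $\frac{63182}{6269831975} \approx 1.0077 \cdot 10^{-5}$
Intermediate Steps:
$\frac{1}{99233 - \frac{92569}{-63182}} = \frac{1}{99233 - - \frac{92569}{63182}} = \frac{1}{99233 + \frac{92569}{63182}} = \frac{1}{\frac{6269831975}{63182}} = \frac{63182}{6269831975}$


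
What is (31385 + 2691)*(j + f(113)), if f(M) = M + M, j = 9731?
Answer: 339294732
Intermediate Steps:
f(M) = 2*M
(31385 + 2691)*(j + f(113)) = (31385 + 2691)*(9731 + 2*113) = 34076*(9731 + 226) = 34076*9957 = 339294732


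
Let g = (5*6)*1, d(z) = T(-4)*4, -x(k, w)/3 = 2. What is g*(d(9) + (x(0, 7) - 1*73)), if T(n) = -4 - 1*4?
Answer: -3330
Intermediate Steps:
x(k, w) = -6 (x(k, w) = -3*2 = -6)
T(n) = -8 (T(n) = -4 - 4 = -8)
d(z) = -32 (d(z) = -8*4 = -32)
g = 30 (g = 30*1 = 30)
g*(d(9) + (x(0, 7) - 1*73)) = 30*(-32 + (-6 - 1*73)) = 30*(-32 + (-6 - 73)) = 30*(-32 - 79) = 30*(-111) = -3330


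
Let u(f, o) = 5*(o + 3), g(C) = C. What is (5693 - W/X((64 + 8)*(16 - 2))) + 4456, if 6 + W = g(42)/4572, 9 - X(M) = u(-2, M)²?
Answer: 197615220246043/19471398192 ≈ 10149.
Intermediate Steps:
u(f, o) = 15 + 5*o (u(f, o) = 5*(3 + o) = 15 + 5*o)
X(M) = 9 - (15 + 5*M)²
W = -4565/762 (W = -6 + 42/4572 = -6 + 42*(1/4572) = -6 + 7/762 = -4565/762 ≈ -5.9908)
(5693 - W/X((64 + 8)*(16 - 2))) + 4456 = (5693 - (-4565)/(762*(9 - 25*(3 + (64 + 8)*(16 - 2))²))) + 4456 = (5693 - (-4565)/(762*(9 - 25*(3 + 72*14)²))) + 4456 = (5693 - (-4565)/(762*(9 - 25*(3 + 1008)²))) + 4456 = (5693 - (-4565)/(762*(9 - 25*1011²))) + 4456 = (5693 - (-4565)/(762*(9 - 25*1022121))) + 4456 = (5693 - (-4565)/(762*(9 - 25553025))) + 4456 = (5693 - (-4565)/(762*(-25553016))) + 4456 = (5693 - (-4565)*(-1)/(762*25553016)) + 4456 = (5693 - 1*4565/19471398192) + 4456 = (5693 - 4565/19471398192) + 4456 = 110850669902491/19471398192 + 4456 = 197615220246043/19471398192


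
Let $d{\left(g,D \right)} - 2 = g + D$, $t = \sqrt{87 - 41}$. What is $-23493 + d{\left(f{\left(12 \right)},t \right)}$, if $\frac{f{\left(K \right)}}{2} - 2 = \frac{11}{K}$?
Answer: $- \frac{140911}{6} + \sqrt{46} \approx -23478.0$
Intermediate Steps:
$f{\left(K \right)} = 4 + \frac{22}{K}$ ($f{\left(K \right)} = 4 + 2 \frac{11}{K} = 4 + \frac{22}{K}$)
$t = \sqrt{46} \approx 6.7823$
$d{\left(g,D \right)} = 2 + D + g$ ($d{\left(g,D \right)} = 2 + \left(g + D\right) = 2 + \left(D + g\right) = 2 + D + g$)
$-23493 + d{\left(f{\left(12 \right)},t \right)} = -23493 + \left(2 + \sqrt{46} + \left(4 + \frac{22}{12}\right)\right) = -23493 + \left(2 + \sqrt{46} + \left(4 + 22 \cdot \frac{1}{12}\right)\right) = -23493 + \left(2 + \sqrt{46} + \left(4 + \frac{11}{6}\right)\right) = -23493 + \left(2 + \sqrt{46} + \frac{35}{6}\right) = -23493 + \left(\frac{47}{6} + \sqrt{46}\right) = - \frac{140911}{6} + \sqrt{46}$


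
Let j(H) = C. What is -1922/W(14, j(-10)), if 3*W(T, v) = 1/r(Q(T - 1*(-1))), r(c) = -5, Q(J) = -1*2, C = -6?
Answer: 28830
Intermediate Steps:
j(H) = -6
Q(J) = -2
W(T, v) = -1/15 (W(T, v) = (⅓)/(-5) = (⅓)*(-⅕) = -1/15)
-1922/W(14, j(-10)) = -1922/(-1/15) = -1922*(-15) = 28830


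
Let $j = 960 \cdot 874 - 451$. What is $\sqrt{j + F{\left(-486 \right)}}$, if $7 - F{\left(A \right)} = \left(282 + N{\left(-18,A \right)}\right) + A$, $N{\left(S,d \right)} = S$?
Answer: $3 \sqrt{93202} \approx 915.87$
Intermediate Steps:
$F{\left(A \right)} = -257 - A$ ($F{\left(A \right)} = 7 - \left(\left(282 - 18\right) + A\right) = 7 - \left(264 + A\right) = -257 - A$)
$j = 838589$ ($j = 839040 - 451 = 838589$)
$\sqrt{j + F{\left(-486 \right)}} = \sqrt{838589 - -229} = \sqrt{838589 + \left(-257 + 486\right)} = \sqrt{838589 + 229} = \sqrt{838818} = 3 \sqrt{93202}$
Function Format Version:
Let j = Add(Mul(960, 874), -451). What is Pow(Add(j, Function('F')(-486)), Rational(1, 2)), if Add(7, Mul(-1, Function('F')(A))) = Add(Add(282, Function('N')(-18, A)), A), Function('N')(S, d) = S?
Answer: Mul(3, Pow(93202, Rational(1, 2))) ≈ 915.87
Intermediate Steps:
Function('F')(A) = Add(-257, Mul(-1, A)) (Function('F')(A) = Add(7, Mul(-1, Add(Add(282, -18), A))) = Add(7, Mul(-1, Add(264, A))) = Add(7, Add(-264, Mul(-1, A))) = Add(-257, Mul(-1, A)))
j = 838589 (j = Add(839040, -451) = 838589)
Pow(Add(j, Function('F')(-486)), Rational(1, 2)) = Pow(Add(838589, Add(-257, Mul(-1, -486))), Rational(1, 2)) = Pow(Add(838589, Add(-257, 486)), Rational(1, 2)) = Pow(Add(838589, 229), Rational(1, 2)) = Pow(838818, Rational(1, 2)) = Mul(3, Pow(93202, Rational(1, 2)))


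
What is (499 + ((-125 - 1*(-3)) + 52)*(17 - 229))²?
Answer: 235284921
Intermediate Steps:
(499 + ((-125 - 1*(-3)) + 52)*(17 - 229))² = (499 + ((-125 + 3) + 52)*(-212))² = (499 + (-122 + 52)*(-212))² = (499 - 70*(-212))² = (499 + 14840)² = 15339² = 235284921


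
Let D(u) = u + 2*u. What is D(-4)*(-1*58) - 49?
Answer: 647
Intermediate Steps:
D(u) = 3*u
D(-4)*(-1*58) - 49 = (3*(-4))*(-1*58) - 49 = -12*(-58) - 49 = 696 - 49 = 647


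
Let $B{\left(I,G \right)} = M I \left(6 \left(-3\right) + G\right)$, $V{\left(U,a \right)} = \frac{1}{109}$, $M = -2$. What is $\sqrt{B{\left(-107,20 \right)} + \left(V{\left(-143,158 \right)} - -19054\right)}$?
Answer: $\frac{\sqrt{231465751}}{109} \approx 139.58$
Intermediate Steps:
$V{\left(U,a \right)} = \frac{1}{109}$
$B{\left(I,G \right)} = - 2 I \left(-18 + G\right)$ ($B{\left(I,G \right)} = - 2 I \left(6 \left(-3\right) + G\right) = - 2 I \left(-18 + G\right)$)
$\sqrt{B{\left(-107,20 \right)} + \left(V{\left(-143,158 \right)} - -19054\right)} = \sqrt{2 \left(-107\right) \left(18 - 20\right) + \left(\frac{1}{109} - -19054\right)} = \sqrt{2 \left(-107\right) \left(18 - 20\right) + \left(\frac{1}{109} + 19054\right)} = \sqrt{2 \left(-107\right) \left(-2\right) + \frac{2076887}{109}} = \sqrt{428 + \frac{2076887}{109}} = \sqrt{\frac{2123539}{109}} = \frac{\sqrt{231465751}}{109}$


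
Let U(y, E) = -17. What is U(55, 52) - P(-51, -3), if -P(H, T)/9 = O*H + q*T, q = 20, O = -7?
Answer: 2656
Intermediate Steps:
P(H, T) = -180*T + 63*H (P(H, T) = -9*(-7*H + 20*T) = -180*T + 63*H)
U(55, 52) - P(-51, -3) = -17 - (-180*(-3) + 63*(-51)) = -17 - (540 - 3213) = -17 - 1*(-2673) = -17 + 2673 = 2656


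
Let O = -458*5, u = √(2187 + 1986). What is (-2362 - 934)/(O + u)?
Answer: 7547840/5239927 + 3296*√4173/5239927 ≈ 1.4811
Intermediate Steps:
u = √4173 ≈ 64.599
O = -2290
(-2362 - 934)/(O + u) = (-2362 - 934)/(-2290 + √4173) = -3296/(-2290 + √4173)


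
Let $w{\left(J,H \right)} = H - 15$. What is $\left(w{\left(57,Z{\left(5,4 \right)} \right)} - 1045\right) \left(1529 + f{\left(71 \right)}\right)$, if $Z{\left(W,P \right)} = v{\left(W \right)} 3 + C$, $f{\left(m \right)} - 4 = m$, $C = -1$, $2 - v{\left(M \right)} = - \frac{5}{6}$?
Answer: $-1688210$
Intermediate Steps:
$v{\left(M \right)} = \frac{17}{6}$ ($v{\left(M \right)} = 2 - - \frac{5}{6} = 2 + \frac{5}{6} = \frac{17}{6}$)
$f{\left(m \right)} = 4 + m$
$Z{\left(W,P \right)} = \frac{15}{2}$ ($Z{\left(W,P \right)} = \frac{17}{6} \cdot 3 - 1 = \frac{17}{2} - 1 = \frac{15}{2}$)
$w{\left(J,H \right)} = -15 + H$
$\left(w{\left(57,Z{\left(5,4 \right)} \right)} - 1045\right) \left(1529 + f{\left(71 \right)}\right) = \left(\left(-15 + \frac{15}{2}\right) - 1045\right) \left(1529 + \left(4 + 71\right)\right) = \left(- \frac{15}{2} - 1045\right) \left(1529 + 75\right) = \left(- \frac{2105}{2}\right) 1604 = -1688210$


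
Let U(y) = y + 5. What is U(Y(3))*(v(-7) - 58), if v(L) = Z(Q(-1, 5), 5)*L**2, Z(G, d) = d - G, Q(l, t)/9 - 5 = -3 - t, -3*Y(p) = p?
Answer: 6040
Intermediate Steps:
Y(p) = -p/3
Q(l, t) = 18 - 9*t (Q(l, t) = 45 + 9*(-3 - t) = 45 + (-27 - 9*t) = 18 - 9*t)
v(L) = 32*L**2 (v(L) = (5 - (18 - 9*5))*L**2 = (5 - (18 - 45))*L**2 = (5 - 1*(-27))*L**2 = (5 + 27)*L**2 = 32*L**2)
U(y) = 5 + y
U(Y(3))*(v(-7) - 58) = (5 - 1/3*3)*(32*(-7)**2 - 58) = (5 - 1)*(32*49 - 58) = 4*(1568 - 58) = 4*1510 = 6040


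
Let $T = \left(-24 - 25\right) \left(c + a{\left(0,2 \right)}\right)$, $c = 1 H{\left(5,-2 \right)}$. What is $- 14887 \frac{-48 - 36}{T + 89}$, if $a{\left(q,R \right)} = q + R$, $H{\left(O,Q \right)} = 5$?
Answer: $- \frac{625254}{127} \approx -4923.3$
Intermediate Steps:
$c = 5$ ($c = 1 \cdot 5 = 5$)
$a{\left(q,R \right)} = R + q$
$T = -343$ ($T = \left(-24 - 25\right) \left(5 + \left(2 + 0\right)\right) = \left(-24 + \left(-34 + 9\right)\right) \left(5 + 2\right) = \left(-24 - 25\right) 7 = \left(-49\right) 7 = -343$)
$- 14887 \frac{-48 - 36}{T + 89} = - 14887 \frac{-48 - 36}{-343 + 89} = - 14887 \left(- \frac{84}{-254}\right) = - 14887 \left(\left(-84\right) \left(- \frac{1}{254}\right)\right) = \left(-14887\right) \frac{42}{127} = - \frac{625254}{127}$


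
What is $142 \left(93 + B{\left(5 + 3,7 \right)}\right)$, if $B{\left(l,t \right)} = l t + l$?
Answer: $22294$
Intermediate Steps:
$B{\left(l,t \right)} = l + l t$
$142 \left(93 + B{\left(5 + 3,7 \right)}\right) = 142 \left(93 + \left(5 + 3\right) \left(1 + 7\right)\right) = 142 \left(93 + 8 \cdot 8\right) = 142 \left(93 + 64\right) = 142 \cdot 157 = 22294$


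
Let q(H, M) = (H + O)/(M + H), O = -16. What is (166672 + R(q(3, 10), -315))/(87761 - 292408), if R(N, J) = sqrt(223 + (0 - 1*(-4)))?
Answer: -166672/204647 - sqrt(227)/204647 ≈ -0.81451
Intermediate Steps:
q(H, M) = (-16 + H)/(H + M) (q(H, M) = (H - 16)/(M + H) = (-16 + H)/(H + M))
R(N, J) = sqrt(227) (R(N, J) = sqrt(223 + (0 + 4)) = sqrt(223 + 4) = sqrt(227))
(166672 + R(q(3, 10), -315))/(87761 - 292408) = (166672 + sqrt(227))/(87761 - 292408) = (166672 + sqrt(227))/(-204647) = (166672 + sqrt(227))*(-1/204647) = -166672/204647 - sqrt(227)/204647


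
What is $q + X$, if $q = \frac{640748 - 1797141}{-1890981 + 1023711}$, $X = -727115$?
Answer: $- \frac{630603869657}{867270} \approx -7.2711 \cdot 10^{5}$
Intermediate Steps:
$q = \frac{1156393}{867270}$ ($q = - \frac{1156393}{-867270} = \left(-1156393\right) \left(- \frac{1}{867270}\right) = \frac{1156393}{867270} \approx 1.3334$)
$q + X = \frac{1156393}{867270} - 727115 = - \frac{630603869657}{867270}$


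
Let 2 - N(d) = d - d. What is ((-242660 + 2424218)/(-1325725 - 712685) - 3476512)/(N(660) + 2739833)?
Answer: -1181093167913/930817843725 ≈ -1.2689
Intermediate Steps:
N(d) = 2 (N(d) = 2 - (d - d) = 2 - 1*0 = 2 + 0 = 2)
((-242660 + 2424218)/(-1325725 - 712685) - 3476512)/(N(660) + 2739833) = ((-242660 + 2424218)/(-1325725 - 712685) - 3476512)/(2 + 2739833) = (2181558/(-2038410) - 3476512)/2739835 = (2181558*(-1/2038410) - 3476512)*(1/2739835) = (-363593/339735 - 3476512)*(1/2739835) = -1181093167913/339735*1/2739835 = -1181093167913/930817843725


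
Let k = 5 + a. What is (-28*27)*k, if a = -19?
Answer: 10584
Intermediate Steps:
k = -14 (k = 5 - 19 = -14)
(-28*27)*k = -28*27*(-14) = -756*(-14) = 10584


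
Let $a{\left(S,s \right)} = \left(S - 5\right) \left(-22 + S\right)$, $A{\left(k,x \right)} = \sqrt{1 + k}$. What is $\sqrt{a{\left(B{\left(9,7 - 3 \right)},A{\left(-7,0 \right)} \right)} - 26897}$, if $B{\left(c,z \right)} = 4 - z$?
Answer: $i \sqrt{26787} \approx 163.67 i$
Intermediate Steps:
$a{\left(S,s \right)} = \left(-22 + S\right) \left(-5 + S\right)$ ($a{\left(S,s \right)} = \left(-5 + S\right) \left(-22 + S\right) = \left(-22 + S\right) \left(-5 + S\right)$)
$\sqrt{a{\left(B{\left(9,7 - 3 \right)},A{\left(-7,0 \right)} \right)} - 26897} = \sqrt{\left(110 + \left(4 - \left(7 - 3\right)\right)^{2} - 27 \left(4 - \left(7 - 3\right)\right)\right) - 26897} = \sqrt{\left(110 + \left(4 - 4\right)^{2} - 27 \left(4 - 4\right)\right) - 26897} = \sqrt{\left(110 + 0^{2} - 0\right) - 26897} = \sqrt{\left(110 + 0 + 0\right) - 26897} = \sqrt{110 - 26897} = \sqrt{-26787} = i \sqrt{26787}$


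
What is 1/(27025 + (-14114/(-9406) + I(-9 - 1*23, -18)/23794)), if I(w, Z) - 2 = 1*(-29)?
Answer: 111903182/3024351280827 ≈ 3.7001e-5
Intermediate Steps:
I(w, Z) = -27 (I(w, Z) = 2 + 1*(-29) = 2 - 29 = -27)
1/(27025 + (-14114/(-9406) + I(-9 - 1*23, -18)/23794)) = 1/(27025 + (-14114/(-9406) - 27/23794)) = 1/(27025 + (-14114*(-1/9406) - 27*1/23794)) = 1/(27025 + (7057/4703 - 27/23794)) = 1/(27025 + 167787277/111903182) = 1/(3024351280827/111903182) = 111903182/3024351280827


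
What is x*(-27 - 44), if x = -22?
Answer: 1562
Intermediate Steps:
x*(-27 - 44) = -22*(-27 - 44) = -22*(-71) = 1562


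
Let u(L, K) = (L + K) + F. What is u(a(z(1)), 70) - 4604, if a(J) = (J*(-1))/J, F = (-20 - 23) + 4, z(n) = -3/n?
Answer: -4574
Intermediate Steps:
F = -39 (F = -43 + 4 = -39)
a(J) = -1 (a(J) = (-J)/J = -1)
u(L, K) = -39 + K + L (u(L, K) = (L + K) - 39 = (K + L) - 39 = -39 + K + L)
u(a(z(1)), 70) - 4604 = (-39 + 70 - 1) - 4604 = 30 - 4604 = -4574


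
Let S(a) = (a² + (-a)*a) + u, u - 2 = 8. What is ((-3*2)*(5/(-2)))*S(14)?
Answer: 150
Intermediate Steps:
u = 10 (u = 2 + 8 = 10)
S(a) = 10 (S(a) = (a² + (-a)*a) + 10 = (a² - a²) + 10 = 0 + 10 = 10)
((-3*2)*(5/(-2)))*S(14) = ((-3*2)*(5/(-2)))*10 = -30*(-1)/2*10 = -6*(-5/2)*10 = 15*10 = 150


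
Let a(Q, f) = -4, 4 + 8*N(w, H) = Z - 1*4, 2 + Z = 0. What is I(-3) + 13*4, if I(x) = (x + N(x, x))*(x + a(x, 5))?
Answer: 327/4 ≈ 81.750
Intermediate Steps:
Z = -2 (Z = -2 + 0 = -2)
N(w, H) = -5/4 (N(w, H) = -1/2 + (-2 - 1*4)/8 = -1/2 + (-2 - 4)/8 = -1/2 + (1/8)*(-6) = -1/2 - 3/4 = -5/4)
I(x) = (-4 + x)*(-5/4 + x) (I(x) = (x - 5/4)*(x - 4) = (-5/4 + x)*(-4 + x) = (-4 + x)*(-5/4 + x))
I(-3) + 13*4 = (5 + (-3)**2 - 21/4*(-3)) + 13*4 = (5 + 9 + 63/4) + 52 = 119/4 + 52 = 327/4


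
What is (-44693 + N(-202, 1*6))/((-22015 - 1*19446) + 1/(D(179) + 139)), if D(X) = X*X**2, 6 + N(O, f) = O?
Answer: 257528697678/237798653357 ≈ 1.0830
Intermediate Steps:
N(O, f) = -6 + O
D(X) = X**3
(-44693 + N(-202, 1*6))/((-22015 - 1*19446) + 1/(D(179) + 139)) = (-44693 + (-6 - 202))/((-22015 - 1*19446) + 1/(179**3 + 139)) = (-44693 - 208)/((-22015 - 19446) + 1/(5735339 + 139)) = -44901/(-41461 + 1/5735478) = -44901/(-237798653357/5735478) = -44901*(-5735478/237798653357) = 257528697678/237798653357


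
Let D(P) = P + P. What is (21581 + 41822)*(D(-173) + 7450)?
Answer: 450414912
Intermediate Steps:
D(P) = 2*P
(21581 + 41822)*(D(-173) + 7450) = (21581 + 41822)*(2*(-173) + 7450) = 63403*(-346 + 7450) = 63403*7104 = 450414912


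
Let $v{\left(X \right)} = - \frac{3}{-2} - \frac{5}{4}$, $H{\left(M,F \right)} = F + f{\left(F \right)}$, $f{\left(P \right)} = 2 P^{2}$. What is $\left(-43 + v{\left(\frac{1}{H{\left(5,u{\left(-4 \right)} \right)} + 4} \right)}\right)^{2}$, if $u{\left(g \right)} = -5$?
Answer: $\frac{29241}{16} \approx 1827.6$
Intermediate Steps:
$H{\left(M,F \right)} = F + 2 F^{2}$
$v{\left(X \right)} = \frac{1}{4}$ ($v{\left(X \right)} = \left(-3\right) \left(- \frac{1}{2}\right) - \frac{5}{4} = \frac{3}{2} - \frac{5}{4} = \frac{1}{4}$)
$\left(-43 + v{\left(\frac{1}{H{\left(5,u{\left(-4 \right)} \right)} + 4} \right)}\right)^{2} = \left(-43 + \frac{1}{4}\right)^{2} = \left(- \frac{171}{4}\right)^{2} = \frac{29241}{16}$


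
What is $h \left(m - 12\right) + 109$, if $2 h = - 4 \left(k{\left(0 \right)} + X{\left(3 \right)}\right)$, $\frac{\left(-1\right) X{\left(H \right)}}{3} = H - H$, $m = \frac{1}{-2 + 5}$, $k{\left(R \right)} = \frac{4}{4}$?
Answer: $\frac{397}{3} \approx 132.33$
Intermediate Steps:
$k{\left(R \right)} = 1$ ($k{\left(R \right)} = 4 \cdot \frac{1}{4} = 1$)
$m = \frac{1}{3} \approx 0.33333$
$X{\left(H \right)} = 0$ ($X{\left(H \right)} = - 3 \left(H - H\right) = \left(-3\right) 0 = 0$)
$h = -2$ ($h = \frac{\left(-4\right) \left(1 + 0\right)}{2} = \frac{\left(-4\right) 1}{2} = \frac{1}{2} \left(-4\right) = -2$)
$h \left(m - 12\right) + 109 = - 2 \left(\frac{1}{3} - 12\right) + 109 = \left(-2\right) \left(- \frac{35}{3}\right) + 109 = \frac{70}{3} + 109 = \frac{397}{3}$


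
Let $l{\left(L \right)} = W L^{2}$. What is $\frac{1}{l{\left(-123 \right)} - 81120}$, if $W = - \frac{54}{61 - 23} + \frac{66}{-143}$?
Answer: $- \frac{247}{27071625} \approx -9.1239 \cdot 10^{-6}$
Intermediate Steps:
$W = - \frac{465}{247}$ ($W = - \frac{54}{61 - 23} + 66 \left(- \frac{1}{143}\right) = - \frac{54}{38} - \frac{6}{13} = \left(-54\right) \frac{1}{38} - \frac{6}{13} = - \frac{27}{19} - \frac{6}{13} = - \frac{465}{247} \approx -1.8826$)
$l{\left(L \right)} = - \frac{465 L^{2}}{247}$
$\frac{1}{l{\left(-123 \right)} - 81120} = \frac{1}{- \frac{465 \left(-123\right)^{2}}{247} - 81120} = \frac{1}{\left(- \frac{465}{247}\right) 15129 - 81120} = \frac{1}{- \frac{7034985}{247} - 81120} = \frac{1}{- \frac{27071625}{247}} = - \frac{247}{27071625}$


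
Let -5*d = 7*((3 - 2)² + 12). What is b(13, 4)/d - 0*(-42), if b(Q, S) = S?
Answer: -20/91 ≈ -0.21978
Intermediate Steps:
d = -91/5 (d = -7*((3 - 2)² + 12)/5 = -7*(1² + 12)/5 = -7*(1 + 12)/5 = -7*13/5 = -⅕*91 = -91/5 ≈ -18.200)
b(13, 4)/d - 0*(-42) = 4/(-91/5) - 0*(-42) = 4*(-5/91) - 1*0 = -20/91 + 0 = -20/91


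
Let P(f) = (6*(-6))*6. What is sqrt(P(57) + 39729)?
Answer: sqrt(39513) ≈ 198.78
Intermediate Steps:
P(f) = -216 (P(f) = -36*6 = -216)
sqrt(P(57) + 39729) = sqrt(-216 + 39729) = sqrt(39513)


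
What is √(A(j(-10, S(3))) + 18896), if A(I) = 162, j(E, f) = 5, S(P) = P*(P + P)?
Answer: √19058 ≈ 138.05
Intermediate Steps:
S(P) = 2*P² (S(P) = P*(2*P) = 2*P²)
√(A(j(-10, S(3))) + 18896) = √(162 + 18896) = √19058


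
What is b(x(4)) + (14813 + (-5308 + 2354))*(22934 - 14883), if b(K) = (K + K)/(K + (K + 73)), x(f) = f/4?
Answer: 7160760677/75 ≈ 9.5477e+7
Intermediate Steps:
x(f) = f/4 (x(f) = f*(¼) = f/4)
b(K) = 2*K/(73 + 2*K) (b(K) = (2*K)/(K + (73 + K)) = (2*K)/(73 + 2*K) = 2*K/(73 + 2*K))
b(x(4)) + (14813 + (-5308 + 2354))*(22934 - 14883) = 2*((¼)*4)/(73 + 2*((¼)*4)) + (14813 + (-5308 + 2354))*(22934 - 14883) = 2*1/(73 + 2*1) + (14813 - 2954)*8051 = 2*1/(73 + 2) + 11859*8051 = 2*1/75 + 95476809 = 2*1*(1/75) + 95476809 = 2/75 + 95476809 = 7160760677/75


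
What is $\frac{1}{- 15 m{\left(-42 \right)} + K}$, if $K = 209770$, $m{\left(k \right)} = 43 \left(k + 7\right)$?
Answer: $\frac{1}{232345} \approx 4.3039 \cdot 10^{-6}$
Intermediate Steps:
$m{\left(k \right)} = 301 + 43 k$ ($m{\left(k \right)} = 43 \left(7 + k\right) = 301 + 43 k$)
$\frac{1}{- 15 m{\left(-42 \right)} + K} = \frac{1}{- 15 \left(301 + 43 \left(-42\right)\right) + 209770} = \frac{1}{- 15 \left(301 - 1806\right) + 209770} = \frac{1}{\left(-15\right) \left(-1505\right) + 209770} = \frac{1}{22575 + 209770} = \frac{1}{232345}$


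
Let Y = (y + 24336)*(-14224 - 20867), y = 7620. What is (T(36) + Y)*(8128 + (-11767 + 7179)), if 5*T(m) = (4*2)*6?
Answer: -3969642671856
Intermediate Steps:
Y = -1121367996 (Y = (7620 + 24336)*(-14224 - 20867) = 31956*(-35091) = -1121367996)
T(m) = 48/5 (T(m) = ((4*2)*6)/5 = (8*6)/5 = (1/5)*48 = 48/5)
(T(36) + Y)*(8128 + (-11767 + 7179)) = (48/5 - 1121367996)*(8128 + (-11767 + 7179)) = -5606839932*(8128 - 4588)/5 = -5606839932/5*3540 = -3969642671856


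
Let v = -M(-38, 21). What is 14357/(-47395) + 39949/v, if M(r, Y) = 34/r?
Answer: 35974030176/805715 ≈ 44649.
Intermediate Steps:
v = 17/19 (v = -34/(-38) = -34*(-1)/38 = -1*(-17/19) = 17/19 ≈ 0.89474)
14357/(-47395) + 39949/v = 14357/(-47395) + 39949/(17/19) = 14357*(-1/47395) + 39949*(19/17) = -14357/47395 + 759031/17 = 35974030176/805715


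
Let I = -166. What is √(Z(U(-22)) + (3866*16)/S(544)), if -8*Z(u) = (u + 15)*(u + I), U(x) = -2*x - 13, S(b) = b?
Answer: √1028789/34 ≈ 29.832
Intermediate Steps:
U(x) = -13 - 2*x
Z(u) = -(-166 + u)*(15 + u)/8 (Z(u) = -(u + 15)*(u - 166)/8 = -(15 + u)*(-166 + u)/8 = -(-166 + u)*(15 + u)/8)
√(Z(U(-22)) + (3866*16)/S(544)) = √((1245/4 - (-13 - 2*(-22))²/8 + 151*(-13 - 2*(-22))/8) + (3866*16)/544) = √((1245/4 - (-13 + 44)²/8 + 151*(-13 + 44)/8) + 61856*(1/544)) = √((1245/4 - ⅛*31² + (151/8)*31) + 1933/17) = √((1245/4 - ⅛*961 + 4681/8) + 1933/17) = √((1245/4 - 961/8 + 4681/8) + 1933/17) = √(3105/4 + 1933/17) = √(60517/68) = √1028789/34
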